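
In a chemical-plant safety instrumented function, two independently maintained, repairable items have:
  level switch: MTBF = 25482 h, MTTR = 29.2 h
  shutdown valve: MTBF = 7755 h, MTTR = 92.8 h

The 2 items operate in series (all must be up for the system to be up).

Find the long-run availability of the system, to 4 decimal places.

A(level switch) = MTBF/(MTBF+MTTR) = 25482/(25482+29.2) = 0.998855
A(shutdown valve) = MTBF/(MTBF+MTTR) = 7755/(7755+92.8) = 0.988175
Series availability: 0.998855 × 0.988175 = 0.9870

0.9870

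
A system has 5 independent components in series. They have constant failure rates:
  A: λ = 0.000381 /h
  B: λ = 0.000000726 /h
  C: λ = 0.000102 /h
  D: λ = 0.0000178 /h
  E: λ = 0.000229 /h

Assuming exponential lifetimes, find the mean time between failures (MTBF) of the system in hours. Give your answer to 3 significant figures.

Series of exponential components: λ_sys = Σ λ_i
λ_sys = 0.000381 + 0.000000726 + 0.000102 + 0.0000178 + 0.000229 = 7.3053e-04 /h
MTBF = 1 / λ_sys = 1370 h

1370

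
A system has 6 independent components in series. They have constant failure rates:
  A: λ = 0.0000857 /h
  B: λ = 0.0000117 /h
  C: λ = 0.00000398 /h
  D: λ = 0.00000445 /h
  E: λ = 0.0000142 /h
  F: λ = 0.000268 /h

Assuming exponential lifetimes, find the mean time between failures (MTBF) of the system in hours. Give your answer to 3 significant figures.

2580

Series of exponential components: λ_sys = Σ λ_i
λ_sys = 0.0000857 + 0.0000117 + 0.00000398 + 0.00000445 + 0.0000142 + 0.000268 = 3.8803e-04 /h
MTBF = 1 / λ_sys = 2580 h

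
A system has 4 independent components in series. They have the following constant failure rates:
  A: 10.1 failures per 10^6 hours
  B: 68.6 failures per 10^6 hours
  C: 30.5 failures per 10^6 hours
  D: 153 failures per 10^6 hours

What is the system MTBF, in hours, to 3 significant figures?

Series of exponential components: λ_sys = Σ λ_i
λ_sys = 0.0000101 + 0.0000686 + 0.0000305 + 0.000153 = 2.6220e-04 /h
MTBF = 1 / λ_sys = 3810 h

3810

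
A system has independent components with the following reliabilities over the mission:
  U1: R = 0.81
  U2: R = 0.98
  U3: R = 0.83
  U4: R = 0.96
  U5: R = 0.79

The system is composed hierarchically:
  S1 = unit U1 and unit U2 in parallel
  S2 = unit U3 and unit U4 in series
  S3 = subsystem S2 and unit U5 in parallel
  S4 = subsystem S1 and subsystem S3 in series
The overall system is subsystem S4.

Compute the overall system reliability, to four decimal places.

0.9537

Parallel (U1 and U2): 1 − (1 − 0.810000)(1 − 0.980000) = 0.996200
Series (U3 and U4): 0.830000 × 0.960000 = 0.796800
Parallel ([0.796800] and U5): 1 − (1 − 0.796800)(1 − 0.790000) = 0.957328
Series ([0.996200] and [0.957328]): 0.996200 × 0.957328 = 0.9537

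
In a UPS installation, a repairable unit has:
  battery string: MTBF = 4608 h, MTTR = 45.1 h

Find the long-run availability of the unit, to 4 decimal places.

A(battery string) = MTBF/(MTBF+MTTR) = 4608/(4608+45.1) = 0.9903

0.9903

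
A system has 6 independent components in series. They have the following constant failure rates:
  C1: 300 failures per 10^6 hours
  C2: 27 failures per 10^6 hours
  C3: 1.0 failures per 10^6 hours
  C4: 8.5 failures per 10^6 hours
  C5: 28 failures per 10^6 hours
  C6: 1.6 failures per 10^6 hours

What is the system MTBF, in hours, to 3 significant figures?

2730

Series of exponential components: λ_sys = Σ λ_i
λ_sys = 0.00030 + 0.000027 + 0.0000010 + 0.0000085 + 0.000028 + 0.0000016 = 3.6610e-04 /h
MTBF = 1 / λ_sys = 2730 h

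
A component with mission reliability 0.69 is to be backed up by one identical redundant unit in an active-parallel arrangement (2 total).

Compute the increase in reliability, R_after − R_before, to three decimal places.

R_before = 0.69
R_after = 1 − (1 − 0.69)^2 = 0.904
ΔR = 0.904 − 0.69 = 0.214

0.214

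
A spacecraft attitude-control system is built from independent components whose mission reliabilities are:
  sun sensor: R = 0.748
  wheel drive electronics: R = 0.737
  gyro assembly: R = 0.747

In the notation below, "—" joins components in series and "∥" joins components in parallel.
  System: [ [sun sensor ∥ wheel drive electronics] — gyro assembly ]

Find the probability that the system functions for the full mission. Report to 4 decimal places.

0.6975

Parallel (sun sensor and wheel drive electronics): 1 − (1 − 0.748000)(1 − 0.737000) = 0.933724
Series ([0.933724] and gyro assembly): 0.933724 × 0.747000 = 0.6975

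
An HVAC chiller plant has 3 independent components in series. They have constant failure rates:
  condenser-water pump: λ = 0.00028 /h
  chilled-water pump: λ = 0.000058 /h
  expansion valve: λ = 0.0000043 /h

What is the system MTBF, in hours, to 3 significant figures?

2920

Series of exponential components: λ_sys = Σ λ_i
λ_sys = 0.00028 + 0.000058 + 0.0000043 = 3.4230e-04 /h
MTBF = 1 / λ_sys = 2920 h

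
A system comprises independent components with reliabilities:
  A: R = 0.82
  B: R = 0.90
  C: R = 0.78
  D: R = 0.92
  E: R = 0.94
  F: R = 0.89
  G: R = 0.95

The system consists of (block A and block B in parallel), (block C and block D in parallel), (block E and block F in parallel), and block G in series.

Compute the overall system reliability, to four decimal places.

Parallel (A and B): 1 − (1 − 0.820000)(1 − 0.900000) = 0.982000
Parallel (C and D): 1 − (1 − 0.780000)(1 − 0.920000) = 0.982400
Parallel (E and F): 1 − (1 − 0.940000)(1 − 0.890000) = 0.993400
Series ([0.982000], [0.982400], [0.993400], and G): 0.982000 × 0.982400 × 0.993400 × 0.950000 = 0.9104

0.9104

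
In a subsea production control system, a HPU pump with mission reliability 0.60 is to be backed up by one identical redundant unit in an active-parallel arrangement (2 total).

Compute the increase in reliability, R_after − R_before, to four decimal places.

R_before = 0.60
R_after = 1 − (1 − 0.60)^2 = 0.8400
ΔR = 0.8400 − 0.60 = 0.2400

0.2400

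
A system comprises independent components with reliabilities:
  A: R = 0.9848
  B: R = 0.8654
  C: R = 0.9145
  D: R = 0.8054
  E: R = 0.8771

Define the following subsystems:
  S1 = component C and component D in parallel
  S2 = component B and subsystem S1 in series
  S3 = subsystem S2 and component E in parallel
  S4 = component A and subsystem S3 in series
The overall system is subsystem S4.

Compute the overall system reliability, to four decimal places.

Parallel (C and D): 1 − (1 − 0.914500)(1 − 0.805400) = 0.983362
Series (B and [0.983362]): 0.865400 × 0.983362 = 0.851001
Parallel ([0.851001] and E): 1 − (1 − 0.851001)(1 − 0.877100) = 0.981688
Series (A and [0.981688]): 0.984800 × 0.981688 = 0.9668

0.9668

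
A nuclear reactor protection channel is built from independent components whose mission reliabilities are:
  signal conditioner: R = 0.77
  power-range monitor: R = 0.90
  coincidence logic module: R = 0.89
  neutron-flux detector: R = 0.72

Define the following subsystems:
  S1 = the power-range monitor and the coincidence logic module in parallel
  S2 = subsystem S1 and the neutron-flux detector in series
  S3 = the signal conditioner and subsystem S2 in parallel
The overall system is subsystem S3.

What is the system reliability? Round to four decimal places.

Parallel (power-range monitor and coincidence logic module): 1 − (1 − 0.900000)(1 − 0.890000) = 0.989000
Series ([0.989000] and neutron-flux detector): 0.989000 × 0.720000 = 0.712080
Parallel (signal conditioner and [0.712080]): 1 − (1 − 0.770000)(1 − 0.712080) = 0.9338

0.9338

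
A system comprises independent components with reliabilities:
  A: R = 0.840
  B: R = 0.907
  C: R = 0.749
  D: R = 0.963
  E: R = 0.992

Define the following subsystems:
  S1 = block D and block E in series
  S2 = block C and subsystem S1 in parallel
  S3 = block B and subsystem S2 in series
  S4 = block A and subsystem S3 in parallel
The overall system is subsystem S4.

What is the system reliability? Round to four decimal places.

Series (D and E): 0.963000 × 0.992000 = 0.955296
Parallel (C and [0.955296]): 1 − (1 − 0.749000)(1 − 0.955296) = 0.988779
Series (B and [0.988779]): 0.907000 × 0.988779 = 0.896823
Parallel (A and [0.896823]): 1 − (1 − 0.840000)(1 − 0.896823) = 0.9835

0.9835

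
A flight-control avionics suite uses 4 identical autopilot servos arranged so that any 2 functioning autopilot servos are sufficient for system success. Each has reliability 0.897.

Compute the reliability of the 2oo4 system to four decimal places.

0.9960

R = Σ_{i=2}^{4} C(4,i) p^i (1−p)^{4−i} with p = 0.897
C(4,2)·0.897^2·0.103^2 = 0.051217
C(4,3)·0.897^3·0.103^1 = 0.297355
C(4,4)·0.897^4·0.103^0 = 0.647396
Sum = 0.9960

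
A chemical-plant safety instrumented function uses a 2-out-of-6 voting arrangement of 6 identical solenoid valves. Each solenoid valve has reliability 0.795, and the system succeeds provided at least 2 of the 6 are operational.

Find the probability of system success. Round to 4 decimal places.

R = Σ_{i=2}^{6} C(6,i) p^i (1−p)^{6−i} with p = 0.795
C(6,2)·0.795^2·0.205^4 = 0.016743
C(6,3)·0.795^3·0.205^3 = 0.086575
C(6,4)·0.795^4·0.205^2 = 0.251807
C(6,5)·0.795^5·0.205^1 = 0.390608
C(6,6)·0.795^6·0.205^0 = 0.252466
Sum = 0.9982

0.9982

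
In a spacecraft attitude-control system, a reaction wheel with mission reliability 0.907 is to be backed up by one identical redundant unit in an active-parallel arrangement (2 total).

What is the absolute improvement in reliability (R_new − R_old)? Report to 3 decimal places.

R_before = 0.907
R_after = 1 − (1 − 0.907)^2 = 0.991
ΔR = 0.991 − 0.907 = 0.084

0.084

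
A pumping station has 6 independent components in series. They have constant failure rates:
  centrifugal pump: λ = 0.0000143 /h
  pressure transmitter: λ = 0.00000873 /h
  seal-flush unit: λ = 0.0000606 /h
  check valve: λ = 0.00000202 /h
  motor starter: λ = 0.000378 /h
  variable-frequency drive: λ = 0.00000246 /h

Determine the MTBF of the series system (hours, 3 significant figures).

2150

Series of exponential components: λ_sys = Σ λ_i
λ_sys = 0.0000143 + 0.00000873 + 0.0000606 + 0.00000202 + 0.000378 + 0.00000246 = 4.6611e-04 /h
MTBF = 1 / λ_sys = 2150 h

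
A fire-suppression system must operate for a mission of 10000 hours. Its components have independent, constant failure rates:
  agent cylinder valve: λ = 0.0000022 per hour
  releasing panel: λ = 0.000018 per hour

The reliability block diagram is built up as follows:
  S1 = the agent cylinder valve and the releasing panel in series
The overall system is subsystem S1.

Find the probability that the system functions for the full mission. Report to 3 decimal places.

R(agent cylinder valve) = exp(−0.0000022 × 10000) = 0.97824
R(releasing panel) = exp(−0.000018 × 10000) = 0.83527
Series (agent cylinder valve and releasing panel): 0.97824 × 0.83527 = 0.817

0.817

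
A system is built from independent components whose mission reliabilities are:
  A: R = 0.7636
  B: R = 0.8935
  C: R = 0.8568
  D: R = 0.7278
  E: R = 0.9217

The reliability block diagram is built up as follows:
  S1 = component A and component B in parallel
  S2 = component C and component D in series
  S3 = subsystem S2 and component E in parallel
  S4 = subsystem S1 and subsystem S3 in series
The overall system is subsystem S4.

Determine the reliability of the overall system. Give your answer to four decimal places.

0.9461

Parallel (A and B): 1 − (1 − 0.763600)(1 − 0.893500) = 0.974823
Series (C and D): 0.856800 × 0.727800 = 0.623579
Parallel ([0.623579] and E): 1 − (1 − 0.623579)(1 − 0.921700) = 0.970526
Series ([0.974823] and [0.970526]): 0.974823 × 0.970526 = 0.9461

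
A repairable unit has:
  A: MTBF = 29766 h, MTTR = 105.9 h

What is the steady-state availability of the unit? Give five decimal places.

0.99645

A(A) = MTBF/(MTBF+MTTR) = 29766/(29766+105.9) = 0.99645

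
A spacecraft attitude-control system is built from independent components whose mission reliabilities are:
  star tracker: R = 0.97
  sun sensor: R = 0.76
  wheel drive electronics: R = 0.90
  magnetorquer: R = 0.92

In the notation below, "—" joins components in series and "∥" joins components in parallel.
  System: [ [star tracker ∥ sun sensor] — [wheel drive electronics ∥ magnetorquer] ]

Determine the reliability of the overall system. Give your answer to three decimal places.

0.985

Parallel (star tracker and sun sensor): 1 − (1 − 0.97000)(1 − 0.76000) = 0.99280
Parallel (wheel drive electronics and magnetorquer): 1 − (1 − 0.90000)(1 − 0.92000) = 0.99200
Series ([0.99280] and [0.99200]): 0.99280 × 0.99200 = 0.985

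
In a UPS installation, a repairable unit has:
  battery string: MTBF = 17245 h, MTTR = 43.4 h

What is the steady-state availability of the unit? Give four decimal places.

A(battery string) = MTBF/(MTBF+MTTR) = 17245/(17245+43.4) = 0.9975

0.9975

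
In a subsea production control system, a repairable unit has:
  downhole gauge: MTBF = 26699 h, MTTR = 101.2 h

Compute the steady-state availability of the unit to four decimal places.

0.9962

A(downhole gauge) = MTBF/(MTBF+MTTR) = 26699/(26699+101.2) = 0.9962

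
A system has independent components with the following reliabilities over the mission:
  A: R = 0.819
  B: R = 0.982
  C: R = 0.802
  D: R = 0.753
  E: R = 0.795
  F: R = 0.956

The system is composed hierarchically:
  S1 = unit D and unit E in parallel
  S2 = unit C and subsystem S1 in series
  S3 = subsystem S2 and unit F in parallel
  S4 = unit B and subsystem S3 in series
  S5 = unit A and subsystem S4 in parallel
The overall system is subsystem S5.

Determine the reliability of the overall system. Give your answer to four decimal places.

0.9949

Parallel (D and E): 1 − (1 − 0.753000)(1 − 0.795000) = 0.949365
Series (C and [0.949365]): 0.802000 × 0.949365 = 0.761391
Parallel ([0.761391] and F): 1 − (1 − 0.761391)(1 − 0.956000) = 0.989501
Series (B and [0.989501]): 0.982000 × 0.989501 = 0.971690
Parallel (A and [0.971690]): 1 − (1 − 0.819000)(1 − 0.971690) = 0.9949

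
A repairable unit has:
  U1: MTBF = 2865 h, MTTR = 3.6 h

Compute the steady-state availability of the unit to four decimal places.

A(U1) = MTBF/(MTBF+MTTR) = 2865/(2865+3.6) = 0.9987

0.9987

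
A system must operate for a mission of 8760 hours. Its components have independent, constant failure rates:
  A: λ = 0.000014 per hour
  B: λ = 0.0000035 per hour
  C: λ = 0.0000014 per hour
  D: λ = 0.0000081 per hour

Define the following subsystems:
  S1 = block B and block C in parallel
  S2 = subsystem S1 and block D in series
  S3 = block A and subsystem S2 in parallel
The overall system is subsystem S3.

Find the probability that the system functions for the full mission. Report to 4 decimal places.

R(A) = exp(−0.000014 × 8760) = 0.884582
R(B) = exp(−0.0000035 × 8760) = 0.969805
R(C) = exp(−0.0000014 × 8760) = 0.987811
R(D) = exp(−0.0000081 × 8760) = 0.931503
Parallel (B and C): 1 − (1 − 0.969805)(1 − 0.987811) = 0.999632
Series ([0.999632] and D): 0.999632 × 0.931503 = 0.931160
Parallel (A and [0.931160]): 1 − (1 − 0.884582)(1 − 0.931160) = 0.9921

0.9921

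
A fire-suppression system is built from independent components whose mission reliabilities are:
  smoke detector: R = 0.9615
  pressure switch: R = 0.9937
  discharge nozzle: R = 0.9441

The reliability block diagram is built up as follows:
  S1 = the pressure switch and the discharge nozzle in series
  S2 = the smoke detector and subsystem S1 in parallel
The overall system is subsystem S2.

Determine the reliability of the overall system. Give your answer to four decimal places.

Series (pressure switch and discharge nozzle): 0.993700 × 0.944100 = 0.938152
Parallel (smoke detector and [0.938152]): 1 − (1 − 0.961500)(1 − 0.938152) = 0.9976

0.9976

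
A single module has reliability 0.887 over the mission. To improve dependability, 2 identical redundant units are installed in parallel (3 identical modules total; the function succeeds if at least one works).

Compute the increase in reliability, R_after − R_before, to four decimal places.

R_before = 0.887
R_after = 1 − (1 − 0.887)^3 = 0.9986
ΔR = 0.9986 − 0.887 = 0.1116

0.1116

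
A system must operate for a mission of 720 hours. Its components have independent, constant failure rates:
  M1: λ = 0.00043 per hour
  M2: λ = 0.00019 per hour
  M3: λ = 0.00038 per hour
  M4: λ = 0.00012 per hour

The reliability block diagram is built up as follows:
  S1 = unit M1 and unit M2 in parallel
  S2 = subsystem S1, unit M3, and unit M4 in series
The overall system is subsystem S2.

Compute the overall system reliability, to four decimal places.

R(M1) = exp(−0.00043 × 720) = 0.733740
R(M2) = exp(−0.00019 × 720) = 0.872145
R(M3) = exp(−0.00038 × 720) = 0.760636
R(M4) = exp(−0.00012 × 720) = 0.917227
Parallel (M1 and M2): 1 − (1 − 0.733740)(1 − 0.872145) = 0.965957
Series ([0.965957], M3, and M4): 0.965957 × 0.760636 × 0.917227 = 0.6739

0.6739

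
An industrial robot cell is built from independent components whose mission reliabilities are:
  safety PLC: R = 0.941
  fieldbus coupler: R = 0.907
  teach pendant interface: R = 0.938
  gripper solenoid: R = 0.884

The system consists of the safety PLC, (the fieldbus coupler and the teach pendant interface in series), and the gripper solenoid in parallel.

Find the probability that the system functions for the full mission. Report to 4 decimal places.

Series (fieldbus coupler and teach pendant interface): 0.907000 × 0.938000 = 0.850766
Parallel (safety PLC, [0.850766], and gripper solenoid): 1 − (1 − 0.941000)(1 − 0.850766)(1 − 0.884000) = 0.9990

0.9990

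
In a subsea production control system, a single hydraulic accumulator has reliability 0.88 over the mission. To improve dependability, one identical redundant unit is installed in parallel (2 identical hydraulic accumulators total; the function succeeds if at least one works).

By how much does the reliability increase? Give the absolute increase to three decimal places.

0.106

R_before = 0.88
R_after = 1 − (1 − 0.88)^2 = 0.986
ΔR = 0.986 − 0.88 = 0.106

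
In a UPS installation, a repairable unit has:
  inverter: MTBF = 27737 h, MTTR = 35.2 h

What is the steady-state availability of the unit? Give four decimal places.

0.9987

A(inverter) = MTBF/(MTBF+MTTR) = 27737/(27737+35.2) = 0.9987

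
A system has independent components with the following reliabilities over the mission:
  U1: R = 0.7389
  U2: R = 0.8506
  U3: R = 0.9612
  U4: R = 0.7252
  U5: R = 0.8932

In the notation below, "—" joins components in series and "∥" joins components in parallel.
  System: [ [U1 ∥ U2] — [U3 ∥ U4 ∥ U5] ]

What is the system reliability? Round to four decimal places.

Parallel (U1 and U2): 1 − (1 − 0.738900)(1 − 0.850600) = 0.960992
Parallel (U3, U4, and U5): 1 − (1 − 0.961200)(1 − 0.725200)(1 − 0.893200) = 0.998861
Series ([0.960992] and [0.998861]): 0.960992 × 0.998861 = 0.9599

0.9599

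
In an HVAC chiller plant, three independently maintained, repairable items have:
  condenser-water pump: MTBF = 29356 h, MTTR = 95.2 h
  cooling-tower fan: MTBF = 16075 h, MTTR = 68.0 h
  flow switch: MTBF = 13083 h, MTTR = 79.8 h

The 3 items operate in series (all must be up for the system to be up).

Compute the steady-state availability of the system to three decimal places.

0.987

A(condenser-water pump) = MTBF/(MTBF+MTTR) = 29356/(29356+95.2) = 0.996768
A(cooling-tower fan) = MTBF/(MTBF+MTTR) = 16075/(16075+68.0) = 0.995788
A(flow switch) = MTBF/(MTBF+MTTR) = 13083/(13083+79.8) = 0.993937
Series availability: 0.996768 × 0.995788 × 0.993937 = 0.987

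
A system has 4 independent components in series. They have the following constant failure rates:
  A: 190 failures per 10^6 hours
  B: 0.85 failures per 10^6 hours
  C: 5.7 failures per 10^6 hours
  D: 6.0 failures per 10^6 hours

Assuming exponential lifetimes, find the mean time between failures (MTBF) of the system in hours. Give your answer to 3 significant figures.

Series of exponential components: λ_sys = Σ λ_i
λ_sys = 0.00019 + 0.00000085 + 0.0000057 + 0.0000060 = 2.0255e-04 /h
MTBF = 1 / λ_sys = 4940 h

4940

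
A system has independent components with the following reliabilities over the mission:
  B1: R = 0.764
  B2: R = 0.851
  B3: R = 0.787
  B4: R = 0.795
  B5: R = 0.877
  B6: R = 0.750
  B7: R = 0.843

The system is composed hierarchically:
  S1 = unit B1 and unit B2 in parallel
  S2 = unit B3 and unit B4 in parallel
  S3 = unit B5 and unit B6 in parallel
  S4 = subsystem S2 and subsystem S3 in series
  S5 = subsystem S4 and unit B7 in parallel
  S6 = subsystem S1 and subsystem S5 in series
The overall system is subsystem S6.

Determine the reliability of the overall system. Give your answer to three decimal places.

Parallel (B1 and B2): 1 − (1 − 0.76400)(1 − 0.85100) = 0.96484
Parallel (B3 and B4): 1 − (1 − 0.78700)(1 − 0.79500) = 0.95634
Parallel (B5 and B6): 1 − (1 − 0.87700)(1 − 0.75000) = 0.96925
Series ([0.95634] and [0.96925]): 0.95634 × 0.96925 = 0.92693
Parallel ([0.92693] and B7): 1 − (1 − 0.92693)(1 − 0.84300) = 0.98853
Series ([0.96484] and [0.98853]): 0.96484 × 0.98853 = 0.954

0.954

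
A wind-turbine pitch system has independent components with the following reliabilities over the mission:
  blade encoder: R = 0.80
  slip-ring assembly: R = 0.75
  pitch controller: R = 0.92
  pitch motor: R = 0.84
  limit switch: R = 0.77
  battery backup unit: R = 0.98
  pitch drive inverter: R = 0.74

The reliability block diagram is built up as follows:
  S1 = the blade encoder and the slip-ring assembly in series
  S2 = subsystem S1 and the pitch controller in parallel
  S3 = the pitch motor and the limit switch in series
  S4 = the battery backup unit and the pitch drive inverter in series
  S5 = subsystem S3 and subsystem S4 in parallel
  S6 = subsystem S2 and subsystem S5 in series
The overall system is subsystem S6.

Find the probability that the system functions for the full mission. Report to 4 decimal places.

0.8740

Series (blade encoder and slip-ring assembly): 0.800000 × 0.750000 = 0.600000
Parallel ([0.600000] and pitch controller): 1 − (1 − 0.600000)(1 − 0.920000) = 0.968000
Series (pitch motor and limit switch): 0.840000 × 0.770000 = 0.646800
Series (battery backup unit and pitch drive inverter): 0.980000 × 0.740000 = 0.725200
Parallel ([0.646800] and [0.725200]): 1 − (1 − 0.646800)(1 − 0.725200) = 0.902941
Series ([0.968000] and [0.902941]): 0.968000 × 0.902941 = 0.8740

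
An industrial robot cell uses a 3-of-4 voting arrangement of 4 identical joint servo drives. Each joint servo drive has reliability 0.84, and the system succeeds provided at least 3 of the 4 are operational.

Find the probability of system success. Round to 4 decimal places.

R = Σ_{i=3}^{4} C(4,i) p^i (1−p)^{4−i} with p = 0.84
C(4,3)·0.84^3·0.16^1 = 0.379331
C(4,4)·0.84^4·0.16^0 = 0.497871
Sum = 0.8772

0.8772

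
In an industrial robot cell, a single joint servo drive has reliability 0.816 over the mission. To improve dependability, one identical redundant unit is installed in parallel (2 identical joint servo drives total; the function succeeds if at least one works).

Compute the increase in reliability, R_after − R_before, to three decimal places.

0.150

R_before = 0.816
R_after = 1 − (1 − 0.816)^2 = 0.966
ΔR = 0.966 − 0.816 = 0.150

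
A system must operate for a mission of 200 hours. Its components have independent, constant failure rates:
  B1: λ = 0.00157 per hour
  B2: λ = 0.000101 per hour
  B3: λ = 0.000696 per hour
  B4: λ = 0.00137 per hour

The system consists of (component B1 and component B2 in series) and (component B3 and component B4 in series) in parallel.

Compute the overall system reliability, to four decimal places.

0.9038

R(B1) = exp(−0.00157 × 200) = 0.730519
R(B2) = exp(−0.000101 × 200) = 0.980003
R(B3) = exp(−0.000696 × 200) = 0.870054
R(B4) = exp(−0.00137 × 200) = 0.760332
Series (B1 and B2): 0.730519 × 0.980003 = 0.715911
Series (B3 and B4): 0.870054 × 0.760332 = 0.661530
Parallel ([0.715911] and [0.661530]): 1 − (1 − 0.715911)(1 − 0.661530) = 0.9038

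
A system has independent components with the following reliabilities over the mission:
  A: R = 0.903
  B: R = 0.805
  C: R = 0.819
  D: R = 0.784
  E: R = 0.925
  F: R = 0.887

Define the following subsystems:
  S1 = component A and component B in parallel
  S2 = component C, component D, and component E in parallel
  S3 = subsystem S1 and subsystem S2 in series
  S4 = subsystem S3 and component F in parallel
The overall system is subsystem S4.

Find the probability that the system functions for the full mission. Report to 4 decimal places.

0.9975

Parallel (A and B): 1 − (1 − 0.903000)(1 − 0.805000) = 0.981085
Parallel (C, D, and E): 1 − (1 − 0.819000)(1 − 0.784000)(1 − 0.925000) = 0.997068
Series ([0.981085] and [0.997068]): 0.981085 × 0.997068 = 0.978208
Parallel ([0.978208] and F): 1 − (1 − 0.978208)(1 − 0.887000) = 0.9975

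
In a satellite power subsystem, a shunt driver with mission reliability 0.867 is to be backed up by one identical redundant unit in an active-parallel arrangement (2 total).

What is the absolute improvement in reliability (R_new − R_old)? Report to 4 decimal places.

R_before = 0.867
R_after = 1 − (1 − 0.867)^2 = 0.9823
ΔR = 0.9823 − 0.867 = 0.1153

0.1153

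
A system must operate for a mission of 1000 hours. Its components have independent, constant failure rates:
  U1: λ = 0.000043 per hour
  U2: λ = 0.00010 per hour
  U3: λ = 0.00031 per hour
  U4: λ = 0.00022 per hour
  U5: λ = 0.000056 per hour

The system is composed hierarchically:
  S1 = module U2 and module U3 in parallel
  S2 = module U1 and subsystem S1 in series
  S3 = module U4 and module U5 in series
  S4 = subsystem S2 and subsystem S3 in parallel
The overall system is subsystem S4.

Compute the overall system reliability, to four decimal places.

R(U1) = exp(−0.000043 × 1000) = 0.957911
R(U2) = exp(−0.00010 × 1000) = 0.904837
R(U3) = exp(−0.00031 × 1000) = 0.733447
R(U4) = exp(−0.00022 × 1000) = 0.802519
R(U5) = exp(−0.000056 × 1000) = 0.945539
Parallel (U2 and U3): 1 − (1 − 0.904837)(1 − 0.733447) = 0.974634
Series (U1 and [0.974634]): 0.957911 × 0.974634 = 0.933613
Series (U4 and U5): 0.802519 × 0.945539 = 0.758813
Parallel ([0.933613] and [0.758813]): 1 − (1 − 0.933613)(1 − 0.758813) = 0.9840

0.9840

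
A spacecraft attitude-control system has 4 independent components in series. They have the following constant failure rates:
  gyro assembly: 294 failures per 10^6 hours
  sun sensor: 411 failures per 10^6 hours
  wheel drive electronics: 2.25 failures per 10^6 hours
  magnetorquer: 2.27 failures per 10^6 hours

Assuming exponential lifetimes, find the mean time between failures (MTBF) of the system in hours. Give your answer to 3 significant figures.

Series of exponential components: λ_sys = Σ λ_i
λ_sys = 0.000294 + 0.000411 + 0.00000225 + 0.00000227 = 7.0952e-04 /h
MTBF = 1 / λ_sys = 1410 h

1410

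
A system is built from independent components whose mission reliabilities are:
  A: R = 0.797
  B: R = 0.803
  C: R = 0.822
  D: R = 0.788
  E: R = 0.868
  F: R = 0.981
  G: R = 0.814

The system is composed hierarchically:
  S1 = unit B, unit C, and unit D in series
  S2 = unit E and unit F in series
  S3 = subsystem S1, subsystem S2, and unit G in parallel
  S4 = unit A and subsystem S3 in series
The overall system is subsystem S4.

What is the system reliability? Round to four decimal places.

Series (B, C, and D): 0.803000 × 0.822000 × 0.788000 = 0.520132
Series (E and F): 0.868000 × 0.981000 = 0.851508
Parallel ([0.520132], [0.851508], and G): 1 − (1 − 0.520132)(1 − 0.851508)(1 − 0.814000) = 0.986746
Series (A and [0.986746]): 0.797000 × 0.986746 = 0.7864

0.7864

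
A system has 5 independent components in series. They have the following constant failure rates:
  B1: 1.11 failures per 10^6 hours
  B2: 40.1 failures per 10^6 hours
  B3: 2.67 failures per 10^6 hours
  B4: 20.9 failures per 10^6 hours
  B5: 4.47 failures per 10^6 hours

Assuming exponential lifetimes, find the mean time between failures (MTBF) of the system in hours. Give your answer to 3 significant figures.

14400

Series of exponential components: λ_sys = Σ λ_i
λ_sys = 0.00000111 + 0.0000401 + 0.00000267 + 0.0000209 + 0.00000447 = 6.9250e-05 /h
MTBF = 1 / λ_sys = 14400 h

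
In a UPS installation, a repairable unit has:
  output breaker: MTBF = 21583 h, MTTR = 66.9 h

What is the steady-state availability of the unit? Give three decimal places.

A(output breaker) = MTBF/(MTBF+MTTR) = 21583/(21583+66.9) = 0.997

0.997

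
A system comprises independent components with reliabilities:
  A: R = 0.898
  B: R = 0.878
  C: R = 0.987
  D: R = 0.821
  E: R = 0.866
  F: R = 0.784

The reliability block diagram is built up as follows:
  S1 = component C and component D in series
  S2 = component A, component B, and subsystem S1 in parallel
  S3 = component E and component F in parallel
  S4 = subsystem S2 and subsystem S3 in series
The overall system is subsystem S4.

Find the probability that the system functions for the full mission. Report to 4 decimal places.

Series (C and D): 0.987000 × 0.821000 = 0.810327
Parallel (A, B, and [0.810327]): 1 − (1 − 0.898000)(1 − 0.878000)(1 − 0.810327) = 0.997640
Parallel (E and F): 1 − (1 − 0.866000)(1 − 0.784000) = 0.971056
Series ([0.997640] and [0.971056]): 0.997640 × 0.971056 = 0.9688

0.9688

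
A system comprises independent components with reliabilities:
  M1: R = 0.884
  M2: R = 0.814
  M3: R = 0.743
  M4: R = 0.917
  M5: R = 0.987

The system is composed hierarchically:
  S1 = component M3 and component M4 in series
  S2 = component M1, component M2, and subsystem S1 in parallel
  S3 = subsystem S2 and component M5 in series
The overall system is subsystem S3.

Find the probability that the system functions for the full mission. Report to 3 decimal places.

0.980

Series (M3 and M4): 0.74300 × 0.91700 = 0.68133
Parallel (M1, M2, and [0.68133]): 1 − (1 − 0.88400)(1 − 0.81400)(1 − 0.68133) = 0.99312
Series ([0.99312] and M5): 0.99312 × 0.98700 = 0.980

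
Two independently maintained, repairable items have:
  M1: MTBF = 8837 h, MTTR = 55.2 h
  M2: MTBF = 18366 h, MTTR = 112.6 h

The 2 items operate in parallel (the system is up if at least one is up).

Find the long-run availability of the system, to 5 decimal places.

0.99996

A(M1) = MTBF/(MTBF+MTTR) = 8837/(8837+55.2) = 0.993792
A(M2) = MTBF/(MTBF+MTTR) = 18366/(18366+112.6) = 0.993906
Parallel availability: 1 − (1 − 0.993792)(1 − 0.993906) = 0.99996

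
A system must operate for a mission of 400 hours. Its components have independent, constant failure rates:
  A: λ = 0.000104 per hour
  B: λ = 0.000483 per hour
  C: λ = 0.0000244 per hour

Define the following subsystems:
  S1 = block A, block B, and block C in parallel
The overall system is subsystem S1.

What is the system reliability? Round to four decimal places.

R(A) = exp(−0.000104 × 400) = 0.959253
R(B) = exp(−0.000483 × 400) = 0.824317
R(C) = exp(−0.0000244 × 400) = 0.990287
Parallel (A, B, and C): 1 − (1 − 0.959253)(1 − 0.824317)(1 − 0.990287) = 0.9999

0.9999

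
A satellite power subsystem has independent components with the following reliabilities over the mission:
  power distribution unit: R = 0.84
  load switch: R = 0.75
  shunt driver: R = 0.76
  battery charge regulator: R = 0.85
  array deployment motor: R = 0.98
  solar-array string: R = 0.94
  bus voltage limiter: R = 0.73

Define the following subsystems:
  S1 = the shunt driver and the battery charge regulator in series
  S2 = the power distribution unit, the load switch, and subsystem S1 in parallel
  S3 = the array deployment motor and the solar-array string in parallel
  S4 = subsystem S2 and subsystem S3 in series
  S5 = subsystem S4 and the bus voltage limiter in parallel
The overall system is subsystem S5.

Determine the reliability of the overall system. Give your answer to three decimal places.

0.996

Series (shunt driver and battery charge regulator): 0.76000 × 0.85000 = 0.64600
Parallel (power distribution unit, load switch, and [0.64600]): 1 − (1 − 0.84000)(1 − 0.75000)(1 − 0.64600) = 0.98584
Parallel (array deployment motor and solar-array string): 1 − (1 − 0.98000)(1 − 0.94000) = 0.99880
Series ([0.98584] and [0.99880]): 0.98584 × 0.99880 = 0.98466
Parallel ([0.98466] and bus voltage limiter): 1 − (1 − 0.98466)(1 − 0.73000) = 0.996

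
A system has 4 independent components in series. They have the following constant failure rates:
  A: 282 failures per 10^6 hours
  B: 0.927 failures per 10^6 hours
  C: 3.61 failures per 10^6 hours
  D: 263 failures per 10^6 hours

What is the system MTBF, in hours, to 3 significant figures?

Series of exponential components: λ_sys = Σ λ_i
λ_sys = 0.000282 + 0.000000927 + 0.00000361 + 0.000263 = 5.4954e-04 /h
MTBF = 1 / λ_sys = 1820 h

1820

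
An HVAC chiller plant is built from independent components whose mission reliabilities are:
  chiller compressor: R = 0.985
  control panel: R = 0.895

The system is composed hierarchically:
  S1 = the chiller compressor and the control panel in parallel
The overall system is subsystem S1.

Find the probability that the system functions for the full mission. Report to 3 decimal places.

0.998

Parallel (chiller compressor and control panel): 1 − (1 − 0.98500)(1 − 0.89500) = 0.998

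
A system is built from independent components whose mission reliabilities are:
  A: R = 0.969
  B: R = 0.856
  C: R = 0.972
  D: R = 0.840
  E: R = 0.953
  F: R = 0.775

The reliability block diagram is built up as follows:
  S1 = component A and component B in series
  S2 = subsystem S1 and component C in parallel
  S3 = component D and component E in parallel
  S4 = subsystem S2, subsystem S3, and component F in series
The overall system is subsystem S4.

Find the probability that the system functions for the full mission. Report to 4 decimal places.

Series (A and B): 0.969000 × 0.856000 = 0.829464
Parallel ([0.829464] and C): 1 − (1 − 0.829464)(1 − 0.972000) = 0.995225
Parallel (D and E): 1 − (1 − 0.840000)(1 − 0.953000) = 0.992480
Series ([0.995225], [0.992480], and F): 0.995225 × 0.992480 × 0.775000 = 0.7655

0.7655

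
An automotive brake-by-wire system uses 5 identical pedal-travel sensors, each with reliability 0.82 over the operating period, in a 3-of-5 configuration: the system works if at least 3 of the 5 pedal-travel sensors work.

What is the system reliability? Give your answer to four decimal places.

0.9563

R = Σ_{i=3}^{5} C(5,i) p^i (1−p)^{5−i} with p = 0.82
C(5,3)·0.82^3·0.18^2 = 0.178643
C(5,4)·0.82^4·0.18^1 = 0.406910
C(5,5)·0.82^5·0.18^0 = 0.370740
Sum = 0.9563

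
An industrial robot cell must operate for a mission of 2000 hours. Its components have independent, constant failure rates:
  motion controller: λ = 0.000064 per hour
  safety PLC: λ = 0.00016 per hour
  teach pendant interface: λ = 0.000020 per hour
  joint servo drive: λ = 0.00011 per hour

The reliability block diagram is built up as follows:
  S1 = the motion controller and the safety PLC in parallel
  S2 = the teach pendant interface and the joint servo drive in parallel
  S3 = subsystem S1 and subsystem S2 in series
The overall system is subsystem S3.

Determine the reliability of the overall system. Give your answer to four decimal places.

0.9596

R(motion controller) = exp(−0.000064 × 2000) = 0.879853
R(safety PLC) = exp(−0.00016 × 2000) = 0.726149
R(teach pendant interface) = exp(−0.000020 × 2000) = 0.960789
R(joint servo drive) = exp(−0.00011 × 2000) = 0.802519
Parallel (motion controller and safety PLC): 1 − (1 − 0.879853)(1 − 0.726149) = 0.967098
Parallel (teach pendant interface and joint servo drive): 1 − (1 − 0.960789)(1 − 0.802519) = 0.992257
Series ([0.967098] and [0.992257]): 0.967098 × 0.992257 = 0.9596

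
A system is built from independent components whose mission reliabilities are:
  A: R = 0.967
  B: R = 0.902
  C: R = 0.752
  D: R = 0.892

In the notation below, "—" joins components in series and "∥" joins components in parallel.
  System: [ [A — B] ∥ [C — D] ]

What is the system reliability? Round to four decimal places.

0.9579

Series (A and B): 0.967000 × 0.902000 = 0.872234
Series (C and D): 0.752000 × 0.892000 = 0.670784
Parallel ([0.872234] and [0.670784]): 1 − (1 − 0.872234)(1 − 0.670784) = 0.9579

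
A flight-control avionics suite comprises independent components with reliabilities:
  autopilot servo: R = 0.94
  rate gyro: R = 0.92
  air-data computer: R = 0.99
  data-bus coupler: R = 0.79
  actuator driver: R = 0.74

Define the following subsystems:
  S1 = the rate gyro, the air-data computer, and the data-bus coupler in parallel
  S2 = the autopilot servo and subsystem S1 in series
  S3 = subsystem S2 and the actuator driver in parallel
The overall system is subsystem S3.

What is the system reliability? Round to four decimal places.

0.9844

Parallel (rate gyro, air-data computer, and data-bus coupler): 1 − (1 − 0.920000)(1 − 0.990000)(1 − 0.790000) = 0.999832
Series (autopilot servo and [0.999832]): 0.940000 × 0.999832 = 0.939842
Parallel ([0.939842] and actuator driver): 1 − (1 − 0.939842)(1 − 0.740000) = 0.9844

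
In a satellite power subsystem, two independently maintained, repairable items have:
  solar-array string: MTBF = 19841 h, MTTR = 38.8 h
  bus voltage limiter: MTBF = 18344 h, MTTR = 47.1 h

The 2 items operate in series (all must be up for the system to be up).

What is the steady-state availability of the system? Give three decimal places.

0.995

A(solar-array string) = MTBF/(MTBF+MTTR) = 19841/(19841+38.8) = 0.998048
A(bus voltage limiter) = MTBF/(MTBF+MTTR) = 18344/(18344+47.1) = 0.997439
Series availability: 0.998048 × 0.997439 = 0.995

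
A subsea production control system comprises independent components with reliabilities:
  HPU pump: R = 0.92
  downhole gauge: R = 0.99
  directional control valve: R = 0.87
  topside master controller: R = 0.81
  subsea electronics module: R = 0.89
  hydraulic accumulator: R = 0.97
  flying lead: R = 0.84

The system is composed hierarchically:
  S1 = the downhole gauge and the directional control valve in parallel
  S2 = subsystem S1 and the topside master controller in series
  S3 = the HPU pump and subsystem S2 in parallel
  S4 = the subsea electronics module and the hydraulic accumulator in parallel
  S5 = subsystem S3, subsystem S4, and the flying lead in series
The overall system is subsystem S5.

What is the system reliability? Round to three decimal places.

0.824

Parallel (downhole gauge and directional control valve): 1 − (1 − 0.99000)(1 − 0.87000) = 0.99870
Series ([0.99870] and topside master controller): 0.99870 × 0.81000 = 0.80895
Parallel (HPU pump and [0.80895]): 1 − (1 − 0.92000)(1 − 0.80895) = 0.98472
Parallel (subsea electronics module and hydraulic accumulator): 1 − (1 − 0.89000)(1 − 0.97000) = 0.99670
Series ([0.98472], [0.99670], and flying lead): 0.98472 × 0.99670 × 0.84000 = 0.824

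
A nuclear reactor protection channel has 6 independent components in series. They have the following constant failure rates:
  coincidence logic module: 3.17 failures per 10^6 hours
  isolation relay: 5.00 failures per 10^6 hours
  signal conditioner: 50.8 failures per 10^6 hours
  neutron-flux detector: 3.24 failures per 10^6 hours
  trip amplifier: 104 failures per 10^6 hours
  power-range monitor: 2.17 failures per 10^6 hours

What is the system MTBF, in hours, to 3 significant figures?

5940

Series of exponential components: λ_sys = Σ λ_i
λ_sys = 0.00000317 + 0.00000500 + 0.0000508 + 0.00000324 + 0.000104 + 0.00000217 = 1.6838e-04 /h
MTBF = 1 / λ_sys = 5940 h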